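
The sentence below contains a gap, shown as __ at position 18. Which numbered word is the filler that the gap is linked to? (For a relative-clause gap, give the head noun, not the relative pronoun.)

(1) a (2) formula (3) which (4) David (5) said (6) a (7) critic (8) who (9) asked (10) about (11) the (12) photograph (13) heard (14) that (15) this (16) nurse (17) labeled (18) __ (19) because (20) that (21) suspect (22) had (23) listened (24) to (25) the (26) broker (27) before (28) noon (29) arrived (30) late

The gap at 18 is the object of "labeled", inside a relative clause.
The relative pronoun is "which" (word 3); it is bound by the head noun immediately before it.
Its filler is the head noun "formula", at word 2.

2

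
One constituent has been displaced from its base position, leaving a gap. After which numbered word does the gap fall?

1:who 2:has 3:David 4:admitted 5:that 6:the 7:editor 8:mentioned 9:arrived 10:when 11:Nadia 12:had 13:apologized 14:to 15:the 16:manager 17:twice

The displaced element is "who" (word 1).
It is linked across 2 clause boundaries (that → Ø).
It functions as the subject of "arrived", so the gap sits immediately after word 8 ("mentioned").
Base order: David has admitted that the editor mentioned who arrived when Nadia had apologized to the manager twice.

8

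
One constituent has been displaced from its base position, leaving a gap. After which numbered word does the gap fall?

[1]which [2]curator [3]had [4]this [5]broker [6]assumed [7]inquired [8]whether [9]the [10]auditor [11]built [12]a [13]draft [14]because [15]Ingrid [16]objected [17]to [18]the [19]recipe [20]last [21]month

6

The displaced element is "which curator" (word 2).
It is linked across 1 clause boundary (Ø).
It functions as the subject of "inquired", so the gap sits immediately after word 6 ("assumed").
Base order: This broker had assumed that which curator inquired whether the auditor built a draft because Ingrid objected to the recipe last month.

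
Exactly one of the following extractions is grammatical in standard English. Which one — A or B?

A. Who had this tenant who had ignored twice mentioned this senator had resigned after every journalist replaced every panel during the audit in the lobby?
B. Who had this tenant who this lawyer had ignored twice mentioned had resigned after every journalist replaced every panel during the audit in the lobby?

In A, the wh-phrase is extracted from inside a complex-NP island (relative clause) (introduced by "who"), which blocks movement.
In B, the extraction path crosses only that-complement boundaries, which are transparent.
So B is grammatical.

B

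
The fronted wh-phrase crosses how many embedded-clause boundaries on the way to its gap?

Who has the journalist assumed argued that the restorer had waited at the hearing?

"who" is extracted from the subject of "argued".
Boundaries crossed, outermost first: [Ø] — 1 in total.

1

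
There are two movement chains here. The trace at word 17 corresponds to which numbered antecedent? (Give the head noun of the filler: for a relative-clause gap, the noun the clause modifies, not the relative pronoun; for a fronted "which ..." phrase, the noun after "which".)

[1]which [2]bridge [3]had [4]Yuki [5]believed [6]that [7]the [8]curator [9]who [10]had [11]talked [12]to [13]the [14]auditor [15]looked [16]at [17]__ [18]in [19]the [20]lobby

2

The marked gap is the object of the preposition "at" of "looked".
Its filler is the fronted wh-phrase "which bridge", at word 2.
(The other dependency links word 8 to a gap after word 9.)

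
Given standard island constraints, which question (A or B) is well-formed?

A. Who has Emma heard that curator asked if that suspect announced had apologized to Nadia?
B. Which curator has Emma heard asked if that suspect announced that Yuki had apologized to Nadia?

In A, the wh-phrase is extracted from inside a wh-island (introduced by "if"), which blocks movement.
In B, the extraction path crosses only that-complement boundaries, which are transparent.
So B is grammatical.

B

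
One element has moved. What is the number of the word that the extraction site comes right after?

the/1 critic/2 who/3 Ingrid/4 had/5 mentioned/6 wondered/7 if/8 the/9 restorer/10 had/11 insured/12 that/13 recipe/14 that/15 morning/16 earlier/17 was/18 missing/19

The displaced element is "the critic" (word 2).
It is linked across 1 clause boundary (Ø).
It functions as the subject of "wondered", so the gap sits immediately after word 6 ("mentioned").
Base order: Ingrid had mentioned that the critic wondered if the restorer had insured that recipe that morning earlier.

6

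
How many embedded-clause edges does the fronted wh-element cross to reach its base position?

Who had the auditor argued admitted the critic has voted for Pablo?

"who" is extracted from the subject of "admitted".
Boundaries crossed, outermost first: [Ø] — 1 in total.

1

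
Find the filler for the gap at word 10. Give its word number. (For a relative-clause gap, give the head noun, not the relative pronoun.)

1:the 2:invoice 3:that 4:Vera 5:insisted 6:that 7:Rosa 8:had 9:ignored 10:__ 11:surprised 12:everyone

2

The gap at 10 is the object of "ignored", inside a relative clause.
The relative pronoun is "that" (word 3); it is bound by the head noun immediately before it.
Its filler is the head noun "invoice", at word 2.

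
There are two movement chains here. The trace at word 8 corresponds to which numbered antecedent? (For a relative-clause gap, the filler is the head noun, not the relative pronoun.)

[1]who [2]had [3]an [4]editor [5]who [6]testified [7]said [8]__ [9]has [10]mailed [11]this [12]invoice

1

The marked gap is the subject of "mailed".
Its filler is the fronted wh-phrase "who", at word 1.
(The other dependency links word 4 to a gap after word 5.)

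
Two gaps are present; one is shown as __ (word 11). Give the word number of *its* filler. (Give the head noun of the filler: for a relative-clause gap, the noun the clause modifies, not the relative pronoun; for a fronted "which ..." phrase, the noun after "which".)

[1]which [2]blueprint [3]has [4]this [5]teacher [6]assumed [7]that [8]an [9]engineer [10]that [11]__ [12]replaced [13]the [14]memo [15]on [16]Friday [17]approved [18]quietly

The marked gap is inside the relative clause, the subject of "replaced".
Its filler is the head noun "engineer" (via "that"), at word 9.
(The other dependency links word 2 to a gap after word 17.)

9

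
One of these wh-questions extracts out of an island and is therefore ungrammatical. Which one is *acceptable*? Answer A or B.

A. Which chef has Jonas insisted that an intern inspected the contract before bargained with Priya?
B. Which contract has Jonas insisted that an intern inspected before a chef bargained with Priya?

In A, the wh-phrase is extracted from inside an adjunct island (introduced by "before"), which blocks movement.
In B, the extraction path crosses only that-complement boundaries, which are transparent.
So B is grammatical.

B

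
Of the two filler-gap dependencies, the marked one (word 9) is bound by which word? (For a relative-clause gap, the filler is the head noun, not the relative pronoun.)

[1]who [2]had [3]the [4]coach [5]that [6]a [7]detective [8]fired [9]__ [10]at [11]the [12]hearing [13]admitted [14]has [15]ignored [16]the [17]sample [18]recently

The marked gap is inside the relative clause, the direct object of "fired".
Its filler is the head noun "coach" (via "that"), at word 4.
(The other dependency links word 1 to a gap after word 13.)

4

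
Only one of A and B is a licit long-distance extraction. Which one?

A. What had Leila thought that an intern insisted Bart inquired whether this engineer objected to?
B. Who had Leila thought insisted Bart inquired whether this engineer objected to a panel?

B

In A, the wh-phrase is extracted from inside a wh-island (introduced by "whether"), which blocks movement.
In B, the extraction path crosses only that-complement boundaries, which are transparent.
So B is grammatical.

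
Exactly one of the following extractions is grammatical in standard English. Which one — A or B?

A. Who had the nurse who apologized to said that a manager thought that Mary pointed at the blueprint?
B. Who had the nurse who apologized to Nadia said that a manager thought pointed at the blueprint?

B

In A, the wh-phrase is extracted from inside a complex-NP island (relative clause) (introduced by "who"), which blocks movement.
In B, the extraction path crosses only that-complement boundaries, which are transparent.
So B is grammatical.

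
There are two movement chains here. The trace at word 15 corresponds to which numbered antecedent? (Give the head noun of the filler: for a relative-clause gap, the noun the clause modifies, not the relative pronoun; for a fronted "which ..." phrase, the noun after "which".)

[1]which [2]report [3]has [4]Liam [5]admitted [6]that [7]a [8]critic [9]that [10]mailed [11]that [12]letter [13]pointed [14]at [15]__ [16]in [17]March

2

The marked gap is the object of the preposition "at" of "pointed".
Its filler is the fronted wh-phrase "which report", at word 2.
(The other dependency links word 8 to a gap after word 9.)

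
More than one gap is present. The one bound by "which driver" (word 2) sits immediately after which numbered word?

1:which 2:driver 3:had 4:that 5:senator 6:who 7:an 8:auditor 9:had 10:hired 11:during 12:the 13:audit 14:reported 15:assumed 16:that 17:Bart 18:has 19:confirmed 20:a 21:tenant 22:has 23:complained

The displaced element is "which driver" (word 2).
It is linked across 1 clause boundary (Ø).
It functions as the subject of "assumed", so the gap sits immediately after word 14 ("reported").
Base order: That senator who an auditor had hired during the audit had reported that which driver assumed that Bart has confirmed a tenant has complained.

14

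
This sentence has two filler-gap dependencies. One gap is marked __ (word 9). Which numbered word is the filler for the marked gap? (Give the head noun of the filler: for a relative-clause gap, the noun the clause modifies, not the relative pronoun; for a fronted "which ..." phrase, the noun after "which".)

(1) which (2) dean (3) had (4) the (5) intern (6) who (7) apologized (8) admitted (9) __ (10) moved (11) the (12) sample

2

The marked gap is the subject of "moved".
Its filler is the fronted wh-phrase "which dean", at word 2.
(The other dependency links word 5 to a gap after word 6.)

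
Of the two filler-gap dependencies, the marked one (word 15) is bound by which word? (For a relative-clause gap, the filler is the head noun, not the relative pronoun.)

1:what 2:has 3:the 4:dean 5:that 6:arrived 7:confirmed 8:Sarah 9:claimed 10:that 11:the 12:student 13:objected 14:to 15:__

1

The marked gap is the object of the preposition "to" of "objected".
Its filler is the fronted wh-phrase "what", at word 1.
(The other dependency links word 4 to a gap after word 5.)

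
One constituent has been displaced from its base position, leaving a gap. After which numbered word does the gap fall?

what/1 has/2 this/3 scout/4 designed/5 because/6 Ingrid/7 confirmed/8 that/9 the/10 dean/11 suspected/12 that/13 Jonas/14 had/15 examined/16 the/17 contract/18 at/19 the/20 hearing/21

5

The displaced element is "what" (word 1).
It functions as the direct object of "designed", so the gap sits immediately after word 5 ("designed").
Base order: This scout has designed what because Ingrid confirmed that the dean suspected that Jonas had examined the contract at the hearing.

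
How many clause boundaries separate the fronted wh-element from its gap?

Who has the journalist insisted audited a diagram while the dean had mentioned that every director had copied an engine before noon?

"who" is extracted from the subject of "audited".
Boundaries crossed, outermost first: [Ø] — 1 in total.

1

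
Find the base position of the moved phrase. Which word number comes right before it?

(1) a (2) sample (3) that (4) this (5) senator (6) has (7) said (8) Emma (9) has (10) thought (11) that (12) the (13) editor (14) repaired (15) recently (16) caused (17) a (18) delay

14

The displaced element is "a sample" (word 2).
It is linked across 2 clause boundaries (Ø → that).
It functions as the direct object of "repaired", so the gap sits immediately after word 14 ("repaired").
Base order: This senator has said Emma has thought that the editor repaired a sample recently.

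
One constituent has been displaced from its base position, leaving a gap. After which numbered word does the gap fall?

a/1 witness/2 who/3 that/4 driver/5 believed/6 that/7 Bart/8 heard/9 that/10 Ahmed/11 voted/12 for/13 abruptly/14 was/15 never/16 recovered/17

The displaced element is "a witness" (word 2).
It is linked across 2 clause boundaries (that → that).
It functions as the object of the preposition "for" of "voted", so the gap sits immediately after word 13 ("for").
Base order: That driver believed that Bart heard that Ahmed voted for a witness abruptly.

13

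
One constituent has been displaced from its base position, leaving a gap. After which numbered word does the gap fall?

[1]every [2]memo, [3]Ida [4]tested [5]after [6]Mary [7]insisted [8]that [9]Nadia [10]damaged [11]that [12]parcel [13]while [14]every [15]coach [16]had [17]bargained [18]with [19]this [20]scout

4

The displaced element is "every memo" (word 2).
It functions as the direct object of "tested", so the gap sits immediately after word 4 ("tested").
Base order: Ida tested every memo after Mary insisted that Nadia damaged that parcel while every coach had bargained with this scout.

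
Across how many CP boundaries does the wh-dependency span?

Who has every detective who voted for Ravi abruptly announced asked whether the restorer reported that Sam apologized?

1

"who" is extracted from the subject of "asked".
Boundaries crossed, outermost first: [Ø] — 1 in total.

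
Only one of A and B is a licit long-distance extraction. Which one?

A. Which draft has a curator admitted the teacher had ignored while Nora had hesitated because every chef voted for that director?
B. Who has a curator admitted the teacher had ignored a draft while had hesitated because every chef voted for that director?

A

In B, the wh-phrase is extracted from inside an adjunct island (introduced by "while"), which blocks movement.
In A, the extraction path crosses only that-complement boundaries, which are transparent.
So A is grammatical.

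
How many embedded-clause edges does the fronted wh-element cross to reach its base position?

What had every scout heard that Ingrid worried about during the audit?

1

"what" is extracted from the PP object of "worried".
Boundaries crossed, outermost first: [that] — 1 in total.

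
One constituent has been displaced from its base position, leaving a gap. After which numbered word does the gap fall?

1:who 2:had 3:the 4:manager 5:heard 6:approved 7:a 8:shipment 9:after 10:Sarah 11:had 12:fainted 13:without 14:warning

The displaced element is "who" (word 1).
It is linked across 1 clause boundary (Ø).
It functions as the subject of "approved", so the gap sits immediately after word 5 ("heard").
Base order: The manager had heard that who approved a shipment after Sarah had fainted without warning.

5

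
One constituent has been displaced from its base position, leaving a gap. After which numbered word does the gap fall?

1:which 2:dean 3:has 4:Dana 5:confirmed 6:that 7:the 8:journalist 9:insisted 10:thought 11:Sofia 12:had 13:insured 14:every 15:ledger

The displaced element is "which dean" (word 2).
It is linked across 2 clause boundaries (that → Ø).
It functions as the subject of "thought", so the gap sits immediately after word 9 ("insisted").
Base order: Dana has confirmed that the journalist insisted that which dean thought Sofia had insured every ledger.

9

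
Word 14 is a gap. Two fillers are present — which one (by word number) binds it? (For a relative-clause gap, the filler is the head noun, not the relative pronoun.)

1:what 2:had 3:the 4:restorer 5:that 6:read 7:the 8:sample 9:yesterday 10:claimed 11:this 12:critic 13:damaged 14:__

The marked gap is the direct object of "damaged".
Its filler is the fronted wh-phrase "what", at word 1.
(The other dependency links word 4 to a gap after word 5.)

1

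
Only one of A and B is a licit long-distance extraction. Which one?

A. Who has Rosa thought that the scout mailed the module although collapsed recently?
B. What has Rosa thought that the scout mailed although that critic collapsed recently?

In A, the wh-phrase is extracted from inside an adjunct island (introduced by "although"), which blocks movement.
In B, the extraction path crosses only that-complement boundaries, which are transparent.
So B is grammatical.

B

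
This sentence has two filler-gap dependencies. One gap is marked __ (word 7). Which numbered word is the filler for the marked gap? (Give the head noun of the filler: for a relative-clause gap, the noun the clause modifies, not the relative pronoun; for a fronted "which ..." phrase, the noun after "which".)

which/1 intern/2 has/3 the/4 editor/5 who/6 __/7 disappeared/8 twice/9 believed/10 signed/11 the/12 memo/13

The marked gap is inside the relative clause, the subject of "disappeared".
Its filler is the head noun "editor" (via "who"), at word 5.
(The other dependency links word 2 to a gap after word 10.)

5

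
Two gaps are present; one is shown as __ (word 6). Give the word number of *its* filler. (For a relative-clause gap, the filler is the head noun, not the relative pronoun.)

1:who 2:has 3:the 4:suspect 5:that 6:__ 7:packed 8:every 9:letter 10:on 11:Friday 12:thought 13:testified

4

The marked gap is inside the relative clause, the subject of "packed".
Its filler is the head noun "suspect" (via "that"), at word 4.
(The other dependency links word 1 to a gap after word 12.)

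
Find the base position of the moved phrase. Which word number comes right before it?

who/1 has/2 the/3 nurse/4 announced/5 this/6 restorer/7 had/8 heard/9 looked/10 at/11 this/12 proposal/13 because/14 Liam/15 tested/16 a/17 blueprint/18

The displaced element is "who" (word 1).
It is linked across 2 clause boundaries (Ø → Ø).
It functions as the subject of "looked", so the gap sits immediately after word 9 ("heard").
Base order: The nurse has announced this restorer had heard that who looked at this proposal because Liam tested a blueprint.

9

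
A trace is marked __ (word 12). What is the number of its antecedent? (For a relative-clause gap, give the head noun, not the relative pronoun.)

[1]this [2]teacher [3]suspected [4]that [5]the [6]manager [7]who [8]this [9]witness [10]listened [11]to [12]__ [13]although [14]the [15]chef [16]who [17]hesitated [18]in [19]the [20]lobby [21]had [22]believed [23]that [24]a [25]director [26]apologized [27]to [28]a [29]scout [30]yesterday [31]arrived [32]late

The gap at 12 is the prepositional object of "listened", inside a relative clause.
The relative pronoun is "who" (word 7); it is bound by the head noun immediately before it.
Its filler is the head noun "manager", at word 6.

6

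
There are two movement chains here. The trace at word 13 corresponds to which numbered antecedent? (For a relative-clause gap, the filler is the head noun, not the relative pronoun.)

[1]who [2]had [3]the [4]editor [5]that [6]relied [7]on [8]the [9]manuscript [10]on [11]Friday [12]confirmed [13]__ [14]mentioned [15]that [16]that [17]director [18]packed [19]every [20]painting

1

The marked gap is the subject of "mentioned".
Its filler is the fronted wh-phrase "who", at word 1.
(The other dependency links word 4 to a gap after word 5.)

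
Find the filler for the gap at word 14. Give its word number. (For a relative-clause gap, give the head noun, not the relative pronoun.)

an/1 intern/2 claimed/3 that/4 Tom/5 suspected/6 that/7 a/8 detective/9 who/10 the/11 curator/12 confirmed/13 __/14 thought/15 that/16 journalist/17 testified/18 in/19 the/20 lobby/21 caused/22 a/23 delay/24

The gap at 14 is the subject of "thought", inside a relative clause.
The relative pronoun is "who" (word 10); it is bound by the head noun immediately before it.
Its filler is the head noun "detective", at word 9.

9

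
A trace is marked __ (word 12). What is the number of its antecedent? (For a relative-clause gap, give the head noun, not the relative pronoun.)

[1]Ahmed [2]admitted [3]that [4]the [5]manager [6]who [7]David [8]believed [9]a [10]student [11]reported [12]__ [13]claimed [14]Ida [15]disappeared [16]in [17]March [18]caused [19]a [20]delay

5

The gap at 12 is the subject of "claimed", inside a relative clause.
The relative pronoun is "who" (word 6); it is bound by the head noun immediately before it.
Its filler is the head noun "manager", at word 5.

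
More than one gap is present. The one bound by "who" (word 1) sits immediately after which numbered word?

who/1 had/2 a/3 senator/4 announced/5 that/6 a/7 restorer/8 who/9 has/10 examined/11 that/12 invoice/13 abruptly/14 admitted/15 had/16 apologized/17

15

The displaced element is "who" (word 1).
It is linked across 2 clause boundaries (that → Ø).
It functions as the subject of "apologized", so the gap sits immediately after word 15 ("admitted").
Base order: A senator had announced that a restorer who has examined that invoice abruptly admitted who had apologized.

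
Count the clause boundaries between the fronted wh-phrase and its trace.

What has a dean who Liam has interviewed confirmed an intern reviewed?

1

"what" is extracted from the object of "reviewed".
Boundaries crossed, outermost first: [Ø] — 1 in total.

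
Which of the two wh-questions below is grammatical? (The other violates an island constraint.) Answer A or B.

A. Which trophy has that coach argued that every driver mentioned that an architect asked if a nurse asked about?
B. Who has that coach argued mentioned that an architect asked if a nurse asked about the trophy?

B

In A, the wh-phrase is extracted from inside a wh-island (introduced by "if"), which blocks movement.
In B, the extraction path crosses only that-complement boundaries, which are transparent.
So B is grammatical.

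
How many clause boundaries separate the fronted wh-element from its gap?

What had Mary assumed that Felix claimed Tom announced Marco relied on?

"what" is extracted from the PP object of "relied".
Boundaries crossed, outermost first: [that], [Ø], [Ø] — 3 in total.

3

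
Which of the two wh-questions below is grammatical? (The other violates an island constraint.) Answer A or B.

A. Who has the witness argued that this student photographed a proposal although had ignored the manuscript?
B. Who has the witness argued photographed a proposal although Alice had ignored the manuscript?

In A, the wh-phrase is extracted from inside an adjunct island (introduced by "although"), which blocks movement.
In B, the extraction path crosses only that-complement boundaries, which are transparent.
So B is grammatical.

B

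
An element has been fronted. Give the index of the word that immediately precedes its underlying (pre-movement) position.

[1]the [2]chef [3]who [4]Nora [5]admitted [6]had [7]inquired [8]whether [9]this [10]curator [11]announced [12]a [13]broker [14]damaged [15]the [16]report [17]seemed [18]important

5

The displaced element is "the chef" (word 2).
It is linked across 1 clause boundary (Ø).
It functions as the subject of "inquired", so the gap sits immediately after word 5 ("admitted").
Base order: Nora admitted that the chef had inquired whether this curator announced a broker damaged the report.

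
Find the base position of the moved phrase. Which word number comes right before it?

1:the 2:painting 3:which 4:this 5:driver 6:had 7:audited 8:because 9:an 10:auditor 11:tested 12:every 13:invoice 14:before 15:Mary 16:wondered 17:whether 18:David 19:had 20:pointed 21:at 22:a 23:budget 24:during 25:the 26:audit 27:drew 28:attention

The displaced element is "the painting" (word 2).
It functions as the direct object of "audited", so the gap sits immediately after word 7 ("audited").
Base order: This driver had audited the painting because an auditor tested every invoice before Mary wondered whether David had pointed at a budget during the audit.

7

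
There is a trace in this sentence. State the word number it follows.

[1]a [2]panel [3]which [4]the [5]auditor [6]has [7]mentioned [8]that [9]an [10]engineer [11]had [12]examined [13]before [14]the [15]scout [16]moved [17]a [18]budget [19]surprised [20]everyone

12

The displaced element is "a panel" (word 2).
It is linked across 1 clause boundary (that).
It functions as the direct object of "examined", so the gap sits immediately after word 12 ("examined").
Base order: The auditor has mentioned that an engineer had examined a panel before the scout moved a budget.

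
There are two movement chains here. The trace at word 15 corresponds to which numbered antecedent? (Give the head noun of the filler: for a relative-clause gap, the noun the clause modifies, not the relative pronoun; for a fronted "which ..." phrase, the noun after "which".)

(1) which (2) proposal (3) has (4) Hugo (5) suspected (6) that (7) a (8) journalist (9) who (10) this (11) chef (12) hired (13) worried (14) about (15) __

2

The marked gap is the object of the preposition "about" of "worried".
Its filler is the fronted wh-phrase "which proposal", at word 2.
(The other dependency links word 8 to a gap after word 12.)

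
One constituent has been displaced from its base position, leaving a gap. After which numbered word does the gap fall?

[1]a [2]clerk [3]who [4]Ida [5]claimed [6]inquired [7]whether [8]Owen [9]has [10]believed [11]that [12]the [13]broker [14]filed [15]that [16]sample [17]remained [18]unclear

The displaced element is "a clerk" (word 2).
It is linked across 1 clause boundary (Ø).
It functions as the subject of "inquired", so the gap sits immediately after word 5 ("claimed").
Base order: Ida claimed a clerk inquired whether Owen has believed that the broker filed that sample.

5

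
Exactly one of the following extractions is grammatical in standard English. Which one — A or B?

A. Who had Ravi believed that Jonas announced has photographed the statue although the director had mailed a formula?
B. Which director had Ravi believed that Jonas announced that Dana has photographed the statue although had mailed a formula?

A

In B, the wh-phrase is extracted from inside an adjunct island (introduced by "although"), which blocks movement.
In A, the extraction path crosses only that-complement boundaries, which are transparent.
So A is grammatical.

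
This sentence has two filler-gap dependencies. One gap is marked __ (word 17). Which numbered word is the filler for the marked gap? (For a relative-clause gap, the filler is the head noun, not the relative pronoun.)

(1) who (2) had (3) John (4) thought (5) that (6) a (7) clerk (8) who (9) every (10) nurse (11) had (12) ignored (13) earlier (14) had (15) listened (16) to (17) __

1

The marked gap is the object of the preposition "to" of "listened".
Its filler is the fronted wh-phrase "who", at word 1.
(The other dependency links word 7 to a gap after word 12.)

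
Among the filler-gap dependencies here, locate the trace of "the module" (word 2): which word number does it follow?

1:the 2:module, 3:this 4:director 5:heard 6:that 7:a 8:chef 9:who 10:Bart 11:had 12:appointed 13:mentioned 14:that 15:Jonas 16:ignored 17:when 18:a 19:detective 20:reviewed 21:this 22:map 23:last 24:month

16

The displaced element is "the module" (word 2).
It is linked across 2 clause boundaries (that → that).
It functions as the direct object of "ignored", so the gap sits immediately after word 16 ("ignored").
Base order: This director heard that a chef who Bart had appointed mentioned that Jonas ignored the module when a detective reviewed this map last month.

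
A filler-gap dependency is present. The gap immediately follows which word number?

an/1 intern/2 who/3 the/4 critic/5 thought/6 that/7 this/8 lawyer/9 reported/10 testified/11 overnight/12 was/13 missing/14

The displaced element is "an intern" (word 2).
It is linked across 2 clause boundaries (that → Ø).
It functions as the subject of "testified", so the gap sits immediately after word 10 ("reported").
Base order: The critic thought that this lawyer reported that an intern testified overnight.

10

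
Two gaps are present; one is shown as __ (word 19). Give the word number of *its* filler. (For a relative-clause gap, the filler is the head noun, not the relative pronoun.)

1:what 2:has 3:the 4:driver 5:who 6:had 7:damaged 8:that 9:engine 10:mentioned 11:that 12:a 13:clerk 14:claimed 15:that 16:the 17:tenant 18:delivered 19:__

The marked gap is the direct object of "delivered".
Its filler is the fronted wh-phrase "what", at word 1.
(The other dependency links word 4 to a gap after word 5.)

1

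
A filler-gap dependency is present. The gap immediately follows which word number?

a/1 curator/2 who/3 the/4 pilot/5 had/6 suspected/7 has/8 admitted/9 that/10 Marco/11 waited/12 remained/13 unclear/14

7

The displaced element is "a curator" (word 2).
It is linked across 1 clause boundary (Ø).
It functions as the subject of "admitted", so the gap sits immediately after word 7 ("suspected").
Base order: The pilot had suspected a curator has admitted that Marco waited.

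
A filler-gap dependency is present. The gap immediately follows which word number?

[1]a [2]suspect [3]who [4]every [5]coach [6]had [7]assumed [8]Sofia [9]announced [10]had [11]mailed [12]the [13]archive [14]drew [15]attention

9

The displaced element is "a suspect" (word 2).
It is linked across 2 clause boundaries (Ø → Ø).
It functions as the subject of "mailed", so the gap sits immediately after word 9 ("announced").
Base order: Every coach had assumed Sofia announced that a suspect had mailed the archive.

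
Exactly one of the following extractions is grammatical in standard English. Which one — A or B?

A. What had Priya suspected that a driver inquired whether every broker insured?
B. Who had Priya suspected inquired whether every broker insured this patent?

In A, the wh-phrase is extracted from inside a wh-island (introduced by "whether"), which blocks movement.
In B, the extraction path crosses only that-complement boundaries, which are transparent.
So B is grammatical.

B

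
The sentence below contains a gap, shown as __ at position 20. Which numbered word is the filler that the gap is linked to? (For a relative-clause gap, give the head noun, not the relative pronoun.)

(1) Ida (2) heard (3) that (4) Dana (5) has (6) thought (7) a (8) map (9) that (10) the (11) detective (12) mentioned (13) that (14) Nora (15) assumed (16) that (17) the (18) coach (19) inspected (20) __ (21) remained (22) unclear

The gap at 20 is the object of "inspected", inside a relative clause.
The relative pronoun is "that" (word 9); it is bound by the head noun immediately before it.
Its filler is the head noun "map", at word 8.

8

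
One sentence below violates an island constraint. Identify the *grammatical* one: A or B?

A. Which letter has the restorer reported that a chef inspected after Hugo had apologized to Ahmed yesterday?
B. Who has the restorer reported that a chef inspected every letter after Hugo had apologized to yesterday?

A

In B, the wh-phrase is extracted from inside an adjunct island (introduced by "after"), which blocks movement.
In A, the extraction path crosses only that-complement boundaries, which are transparent.
So A is grammatical.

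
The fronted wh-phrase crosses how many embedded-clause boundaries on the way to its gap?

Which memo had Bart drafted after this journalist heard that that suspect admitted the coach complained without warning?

0

"which memo" originates inside the matrix clause — no clause boundary is crossed.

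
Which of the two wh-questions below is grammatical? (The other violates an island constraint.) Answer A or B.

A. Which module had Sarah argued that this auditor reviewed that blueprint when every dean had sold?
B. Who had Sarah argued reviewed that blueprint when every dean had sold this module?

B

In A, the wh-phrase is extracted from inside an adjunct island (introduced by "when"), which blocks movement.
In B, the extraction path crosses only that-complement boundaries, which are transparent.
So B is grammatical.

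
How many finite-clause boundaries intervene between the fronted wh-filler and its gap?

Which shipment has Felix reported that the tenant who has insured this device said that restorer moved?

2

"which shipment" is extracted from the object of "moved".
Boundaries crossed, outermost first: [that], [Ø] — 2 in total.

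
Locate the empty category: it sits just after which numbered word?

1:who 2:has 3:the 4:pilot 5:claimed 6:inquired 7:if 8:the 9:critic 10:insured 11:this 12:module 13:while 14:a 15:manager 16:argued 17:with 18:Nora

5

The displaced element is "who" (word 1).
It is linked across 1 clause boundary (Ø).
It functions as the subject of "inquired", so the gap sits immediately after word 5 ("claimed").
Base order: The pilot has claimed that who inquired if the critic insured this module while a manager argued with Nora.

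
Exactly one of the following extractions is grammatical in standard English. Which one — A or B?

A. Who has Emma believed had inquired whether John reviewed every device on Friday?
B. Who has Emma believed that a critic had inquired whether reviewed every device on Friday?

In B, the wh-phrase is extracted from inside a wh-island (introduced by "whether"), which blocks movement.
In A, the extraction path crosses only that-complement boundaries, which are transparent.
So A is grammatical.

A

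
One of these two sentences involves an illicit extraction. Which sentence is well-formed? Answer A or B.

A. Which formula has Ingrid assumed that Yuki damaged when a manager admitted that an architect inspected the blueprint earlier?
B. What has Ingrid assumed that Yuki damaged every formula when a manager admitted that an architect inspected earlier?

In B, the wh-phrase is extracted from inside an adjunct island (introduced by "when"), which blocks movement.
In A, the extraction path crosses only that-complement boundaries, which are transparent.
So A is grammatical.

A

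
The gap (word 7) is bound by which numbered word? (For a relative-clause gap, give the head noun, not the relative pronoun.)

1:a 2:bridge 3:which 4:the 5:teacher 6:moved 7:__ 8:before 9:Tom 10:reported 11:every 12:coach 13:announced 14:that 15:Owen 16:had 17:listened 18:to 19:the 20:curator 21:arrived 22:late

The gap at 7 is the object of "moved", inside a relative clause.
The relative pronoun is "which" (word 3); it is bound by the head noun immediately before it.
Its filler is the head noun "bridge", at word 2.

2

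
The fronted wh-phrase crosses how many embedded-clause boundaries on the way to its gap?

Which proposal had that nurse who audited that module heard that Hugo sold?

"which proposal" is extracted from the object of "sold".
Boundaries crossed, outermost first: [that] — 1 in total.

1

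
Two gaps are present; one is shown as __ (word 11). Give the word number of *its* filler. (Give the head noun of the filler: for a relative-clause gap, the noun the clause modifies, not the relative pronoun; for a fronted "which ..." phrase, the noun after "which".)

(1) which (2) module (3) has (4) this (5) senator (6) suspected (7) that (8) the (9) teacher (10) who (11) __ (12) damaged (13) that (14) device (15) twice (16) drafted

The marked gap is inside the relative clause, the subject of "damaged".
Its filler is the head noun "teacher" (via "who"), at word 9.
(The other dependency links word 2 to a gap after word 16.)

9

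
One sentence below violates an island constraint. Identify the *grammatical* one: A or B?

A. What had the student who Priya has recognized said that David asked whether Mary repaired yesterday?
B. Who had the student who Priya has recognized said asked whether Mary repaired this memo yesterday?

B

In A, the wh-phrase is extracted from inside a wh-island (introduced by "whether"), which blocks movement.
In B, the extraction path crosses only that-complement boundaries, which are transparent.
So B is grammatical.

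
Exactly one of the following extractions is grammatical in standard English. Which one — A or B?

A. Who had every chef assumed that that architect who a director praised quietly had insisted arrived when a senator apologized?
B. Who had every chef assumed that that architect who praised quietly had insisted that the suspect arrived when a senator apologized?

A

In B, the wh-phrase is extracted from inside a complex-NP island (relative clause) (introduced by "who"), which blocks movement.
In A, the extraction path crosses only that-complement boundaries, which are transparent.
So A is grammatical.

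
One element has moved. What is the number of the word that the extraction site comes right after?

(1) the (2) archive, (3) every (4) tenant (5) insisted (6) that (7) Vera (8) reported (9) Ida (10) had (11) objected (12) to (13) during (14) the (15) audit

12

The displaced element is "the archive" (word 2).
It is linked across 2 clause boundaries (that → Ø).
It functions as the object of the preposition "to" of "objected", so the gap sits immediately after word 12 ("to").
Base order: Every tenant insisted that Vera reported Ida had objected to the archive during the audit.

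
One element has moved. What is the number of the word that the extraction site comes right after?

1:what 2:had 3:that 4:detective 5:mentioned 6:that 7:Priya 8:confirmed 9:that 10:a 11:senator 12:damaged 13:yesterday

The displaced element is "what" (word 1).
It is linked across 2 clause boundaries (that → that).
It functions as the direct object of "damaged", so the gap sits immediately after word 12 ("damaged").
Base order: That detective had mentioned that Priya confirmed that a senator damaged what yesterday.

12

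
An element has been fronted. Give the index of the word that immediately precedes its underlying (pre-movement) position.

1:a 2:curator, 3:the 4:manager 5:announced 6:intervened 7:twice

5

The displaced element is "a curator" (word 2).
It is linked across 1 clause boundary (Ø).
It functions as the subject of "intervened", so the gap sits immediately after word 5 ("announced").
Base order: The manager announced that a curator intervened twice.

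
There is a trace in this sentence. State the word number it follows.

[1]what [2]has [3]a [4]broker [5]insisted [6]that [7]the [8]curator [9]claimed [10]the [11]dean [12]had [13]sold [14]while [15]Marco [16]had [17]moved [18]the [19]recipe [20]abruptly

13

The displaced element is "what" (word 1).
It is linked across 2 clause boundaries (that → Ø).
It functions as the direct object of "sold", so the gap sits immediately after word 13 ("sold").
Base order: A broker has insisted that the curator claimed the dean had sold what while Marco had moved the recipe abruptly.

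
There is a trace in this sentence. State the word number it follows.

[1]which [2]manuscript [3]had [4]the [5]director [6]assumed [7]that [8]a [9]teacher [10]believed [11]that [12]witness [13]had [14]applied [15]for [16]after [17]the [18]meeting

The displaced element is "which manuscript" (word 2).
It is linked across 2 clause boundaries (that → Ø).
It functions as the object of the preposition "for" of "applied", so the gap sits immediately after word 15 ("for").
Base order: The director had assumed that a teacher believed that witness had applied for which manuscript after the meeting.

15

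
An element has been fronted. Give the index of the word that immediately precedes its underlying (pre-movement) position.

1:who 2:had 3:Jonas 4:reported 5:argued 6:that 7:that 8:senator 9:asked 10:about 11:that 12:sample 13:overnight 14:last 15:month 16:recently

The displaced element is "who" (word 1).
It is linked across 1 clause boundary (Ø).
It functions as the subject of "argued", so the gap sits immediately after word 4 ("reported").
Base order: Jonas had reported who argued that that senator asked about that sample overnight last month recently.

4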